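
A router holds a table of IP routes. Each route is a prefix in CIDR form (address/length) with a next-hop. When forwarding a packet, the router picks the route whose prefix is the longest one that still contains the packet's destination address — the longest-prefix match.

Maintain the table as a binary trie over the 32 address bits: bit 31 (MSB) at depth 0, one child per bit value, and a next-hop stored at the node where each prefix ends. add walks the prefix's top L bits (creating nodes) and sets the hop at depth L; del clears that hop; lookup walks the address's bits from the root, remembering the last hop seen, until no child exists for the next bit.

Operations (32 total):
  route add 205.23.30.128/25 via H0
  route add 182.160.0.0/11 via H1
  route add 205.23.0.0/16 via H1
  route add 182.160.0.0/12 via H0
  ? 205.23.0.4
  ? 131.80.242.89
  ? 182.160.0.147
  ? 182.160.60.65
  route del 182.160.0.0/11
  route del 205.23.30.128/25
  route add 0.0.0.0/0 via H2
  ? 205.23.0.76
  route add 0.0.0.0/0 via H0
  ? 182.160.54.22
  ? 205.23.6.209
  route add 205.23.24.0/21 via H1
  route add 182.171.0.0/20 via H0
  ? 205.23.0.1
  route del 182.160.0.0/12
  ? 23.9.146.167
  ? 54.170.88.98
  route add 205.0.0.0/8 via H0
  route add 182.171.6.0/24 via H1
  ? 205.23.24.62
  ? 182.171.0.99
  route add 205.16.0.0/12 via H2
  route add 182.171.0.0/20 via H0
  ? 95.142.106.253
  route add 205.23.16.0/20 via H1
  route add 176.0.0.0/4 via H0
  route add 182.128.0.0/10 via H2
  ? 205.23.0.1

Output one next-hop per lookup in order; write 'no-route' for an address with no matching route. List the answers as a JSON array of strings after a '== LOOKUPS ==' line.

Process each operation:
  + 205.23.30.128/25 (H0) depth=25
  + 182.160.0.0/11 (H1) depth=11
  + 205.23.0.0/16 (H1) depth=16
  + 182.160.0.0/12 (H0) depth=12
  lookup 205.23.0.4: bits 1100110100010111000 walk d0:-→d1:-→d2:-→d3:-→d4:-→d5:-→d6:-→d7:-→d8:-→d9:-→d10:-→d11:-→d12:-→d13:-→d14:-→d15:-→d16:H1→d17:-→d18:-→d19:- -> H1
  lookup 131.80.242.89: bits 10 walk d0:-→d1:-→d2:- -> no-route
  lookup 182.160.0.147: bits 101101101010 walk d0:-→d1:-→d2:-→d3:-→d4:-→d5:-→d6:-→d7:-→d8:-→d9:-→d10:-→d11:H1→d12:H0 -> H0
  lookup 182.160.60.65: bits 101101101010 walk d0:-→d1:-→d2:-→d3:-→d4:-→d5:-→d6:-→d7:-→d8:-→d9:-→d10:-→d11:H1→d12:H0 -> H0
  - 182.160.0.0/11 clear@11
  - 205.23.30.128/25 clear@25
  + 0.0.0.0/0 (H2) depth=0
  lookup 205.23.0.76: bits 1100110100010111000 walk d0:H2→d1:-→d2:-→d3:-→d4:-→d5:-→d6:-→d7:-→d8:-→d9:-→d10:-→d11:-→d12:-→d13:-→d14:-→d15:-→d16:H1→d17:-→d18:-→d19:- -> H1
  + 0.0.0.0/0 (H0) depth=0
  lookup 182.160.54.22: bits 101101101010 walk d0:H0→d1:-→d2:-→d3:-→d4:-→d5:-→d6:-→d7:-→d8:-→d9:-→d10:-→d11:-→d12:H0 -> H0
  lookup 205.23.6.209: bits 1100110100010111000 walk d0:H0→d1:-→d2:-→d3:-→d4:-→d5:-→d6:-→d7:-→d8:-→d9:-→d10:-→d11:-→d12:-→d13:-→d14:-→d15:-→d16:H1→d17:-→d18:-→d19:- -> H1
  + 205.23.24.0/21 (H1) depth=21
  + 182.171.0.0/20 (H0) depth=20
  lookup 205.23.0.1: bits 1100110100010111000 walk d0:H0→d1:-→d2:-→d3:-→d4:-→d5:-→d6:-→d7:-→d8:-→d9:-→d10:-→d11:-→d12:-→d13:-→d14:-→d15:-→d16:H1→d17:-→d18:-→d19:- -> H1
  - 182.160.0.0/12 clear@12
  lookup 23.9.146.167: bits ε walk d0:H0 -> H0
  lookup 54.170.88.98: bits ε walk d0:H0 -> H0
  + 205.0.0.0/8 (H0) depth=8
  + 182.171.6.0/24 (H1) depth=24
  lookup 205.23.24.62: bits 110011010001011100011 walk d0:H0→d1:-→d2:-→d3:-→d4:-→d5:-→d6:-→d7:-→d8:H0→d9:-→d10:-→d11:-→d12:-→d13:-→d14:-→d15:-→d16:H1→d17:-→d18:-→d19:-→d20:-→d21:H1 -> H1
  lookup 182.171.0.99: bits 101101101010101100000 walk d0:H0→d1:-→d2:-→d3:-→d4:-→d5:-→d6:-→d7:-→d8:-→d9:-→d10:-→d11:-→d12:-→d13:-→d14:-→d15:-→d16:-→d17:-→d18:-→d19:-→d20:H0→d21:- -> H0
  + 205.16.0.0/12 (H2) depth=12
  + 182.171.0.0/20 (H0) depth=20
  lookup 95.142.106.253: bits ε walk d0:H0 -> H0
  + 205.23.16.0/20 (H1) depth=20
  + 176.0.0.0/4 (H0) depth=4
  + 182.128.0.0/10 (H2) depth=10
  lookup 205.23.0.1: bits 1100110100010111000 walk d0:H0→d1:-→d2:-→d3:-→d4:-→d5:-→d6:-→d7:-→d8:H0→d9:-→d10:-→d11:-→d12:H2→d13:-→d14:-→d15:-→d16:H1→d17:-→d18:-→d19:- -> H1

== LOOKUPS ==
["H1","no-route","H0","H0","H1","H0","H1","H1","H0","H0","H1","H0","H0","H1"]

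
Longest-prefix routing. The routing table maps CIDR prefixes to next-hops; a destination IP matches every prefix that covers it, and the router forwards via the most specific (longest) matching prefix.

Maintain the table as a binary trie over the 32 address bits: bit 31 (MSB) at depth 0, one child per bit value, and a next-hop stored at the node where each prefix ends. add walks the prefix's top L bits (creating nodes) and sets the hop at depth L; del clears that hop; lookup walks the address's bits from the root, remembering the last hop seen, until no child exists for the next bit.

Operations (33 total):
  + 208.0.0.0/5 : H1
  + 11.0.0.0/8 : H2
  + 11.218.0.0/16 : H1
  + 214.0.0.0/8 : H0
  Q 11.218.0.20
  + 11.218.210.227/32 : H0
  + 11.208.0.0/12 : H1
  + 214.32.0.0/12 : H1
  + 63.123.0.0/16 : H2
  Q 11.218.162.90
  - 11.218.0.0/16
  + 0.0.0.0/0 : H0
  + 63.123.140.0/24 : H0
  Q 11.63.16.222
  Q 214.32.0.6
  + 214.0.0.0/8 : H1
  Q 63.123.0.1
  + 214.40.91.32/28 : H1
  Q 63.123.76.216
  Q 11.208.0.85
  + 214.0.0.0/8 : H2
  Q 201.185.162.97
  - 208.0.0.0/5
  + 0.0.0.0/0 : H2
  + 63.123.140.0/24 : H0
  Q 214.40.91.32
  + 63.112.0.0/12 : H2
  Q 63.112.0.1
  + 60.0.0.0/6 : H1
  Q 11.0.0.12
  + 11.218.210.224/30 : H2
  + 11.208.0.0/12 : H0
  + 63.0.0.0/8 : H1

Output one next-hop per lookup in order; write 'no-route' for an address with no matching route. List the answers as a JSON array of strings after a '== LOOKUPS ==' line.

Process each operation:
  + 208.0.0.0/5 (H1) depth=5
  + 11.0.0.0/8 (H2) depth=8
  + 11.218.0.0/16 (H1) depth=16
  + 214.0.0.0/8 (H0) depth=8
  ? 11.218.0.20  path d0:-→d1:-→d2:-→d3:-→d4:-→d5:-→d6:-→d7:-→d8:H2→d9:-→d10:-→d11:-→d12:-→d13:-→d14:-→d15:-→d16:H1  best=H1
  + 11.218.210.227/32 (H0) depth=32
  + 11.208.0.0/12 (H1) depth=12
  + 214.32.0.0/12 (H1) depth=12
  + 63.123.0.0/16 (H2) depth=16
  ? 11.218.162.90  path d0:-→d1:-→d2:-→d3:-→d4:-→d5:-→d6:-→d7:-→d8:H2→d9:-→d10:-→d11:-→d12:H1→d13:-→d14:-→d15:-→d16:H1→d17:-  best=H1
  del 11.218.0.0/16 (clear depth 16)
  + 0.0.0.0/0 (H0) depth=0
  + 63.123.140.0/24 (H0) depth=24
  ? 11.63.16.222  path d0:H0→d1:-→d2:-→d3:-→d4:-→d5:-→d6:-→d7:-→d8:H2  best=H2
  ? 214.32.0.6  path d0:H0→d1:-→d2:-→d3:-→d4:-→d5:H1→d6:-→d7:-→d8:H0→d9:-→d10:-→d11:-→d12:H1  best=H1
  + 214.0.0.0/8 (H1) depth=8
  ? 63.123.0.1  path d0:H0→d1:-→d2:-→d3:-→d4:-→d5:-→d6:-→d7:-→d8:-→d9:-→d10:-→d11:-→d12:-→d13:-→d14:-→d15:-→d16:H2  best=H2
  + 214.40.91.32/28 (H1) depth=28
  ? 63.123.76.216  path d0:H0→d1:-→d2:-→d3:-→d4:-→d5:-→d6:-→d7:-→d8:-→d9:-→d10:-→d11:-→d12:-→d13:-→d14:-→d15:-→d16:H2  best=H2
  ? 11.208.0.85  path d0:H0→d1:-→d2:-→d3:-→d4:-→d5:-→d6:-→d7:-→d8:H2→d9:-→d10:-→d11:-→d12:H1  best=H1
  + 214.0.0.0/8 (H2) depth=8
  ? 201.185.162.97  path d0:H0→d1:-→d2:-→d3:-  best=H0
  del 208.0.0.0/5 (clear depth 5)
  + 0.0.0.0/0 (H2) depth=0
  + 63.123.140.0/24 (H0) depth=24
  ? 214.40.91.32  path d0:H2→d1:-→d2:-→d3:-→d4:-→d5:-→d6:-→d7:-→d8:H2→d9:-→d10:-→d11:-→d12:H1→d13:-→d14:-→d15:-→d16:-→d17:-→d18:-→d19:-→d20:-→d21:-→d22:-→d23:-→d24:-→d25:-→d26:-→d27:-→d28:H1  best=H1
  + 63.112.0.0/12 (H2) depth=12
  ? 63.112.0.1  path d0:H2→d1:-→d2:-→d3:-→d4:-→d5:-→d6:-→d7:-→d8:-→d9:-→d10:-→d11:-→d12:H2  best=H2
  + 60.0.0.0/6 (H1) depth=6
  ? 11.0.0.12  path d0:H2→d1:-→d2:-→d3:-→d4:-→d5:-→d6:-→d7:-→d8:H2  best=H2
  + 11.218.210.224/30 (H2) depth=30
  + 11.208.0.0/12 (H0) depth=12
  + 63.0.0.0/8 (H1) depth=8

== LOOKUPS ==
["H1","H1","H2","H1","H2","H2","H1","H0","H1","H2","H2"]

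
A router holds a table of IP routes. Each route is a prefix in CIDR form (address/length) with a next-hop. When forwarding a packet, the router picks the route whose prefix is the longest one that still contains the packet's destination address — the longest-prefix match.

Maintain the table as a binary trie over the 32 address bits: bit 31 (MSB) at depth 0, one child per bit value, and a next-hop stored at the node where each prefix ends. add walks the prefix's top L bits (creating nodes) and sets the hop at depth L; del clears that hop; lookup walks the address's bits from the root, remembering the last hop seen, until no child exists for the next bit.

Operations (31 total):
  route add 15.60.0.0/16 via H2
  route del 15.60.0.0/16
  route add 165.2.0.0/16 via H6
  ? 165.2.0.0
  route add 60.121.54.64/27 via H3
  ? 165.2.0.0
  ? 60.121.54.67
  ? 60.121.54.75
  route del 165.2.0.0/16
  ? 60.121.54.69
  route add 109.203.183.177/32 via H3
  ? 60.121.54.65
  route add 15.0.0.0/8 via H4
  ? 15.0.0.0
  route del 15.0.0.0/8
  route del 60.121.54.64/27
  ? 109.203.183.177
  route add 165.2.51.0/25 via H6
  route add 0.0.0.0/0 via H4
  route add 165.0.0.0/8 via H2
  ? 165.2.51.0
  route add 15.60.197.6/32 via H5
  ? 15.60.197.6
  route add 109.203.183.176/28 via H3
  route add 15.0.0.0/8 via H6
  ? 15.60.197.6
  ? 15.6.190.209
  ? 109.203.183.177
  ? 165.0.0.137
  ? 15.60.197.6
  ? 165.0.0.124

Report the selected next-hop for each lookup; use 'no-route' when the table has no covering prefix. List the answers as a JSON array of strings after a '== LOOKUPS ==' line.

Process each operation:
  + 15.60.0.0/16 (H2) depth=16
  del 15.60.0.0/16 (clear depth 16)
  + 165.2.0.0/16 (H6) depth=16
  lookup 165.2.0.0: bits 1010010100000010 walk d0:-→d1:-→d2:-→d3:-→d4:-→d5:-→d6:-→d7:-→d8:-→d9:-→d10:-→d11:-→d12:-→d13:-→d14:-→d15:-→d16:H6 -> H6
  + 60.121.54.64/27 (H3) depth=27
  lookup 165.2.0.0: bits 1010010100000010 walk d0:-→d1:-→d2:-→d3:-→d4:-→d5:-→d6:-→d7:-→d8:-→d9:-→d10:-→d11:-→d12:-→d13:-→d14:-→d15:-→d16:H6 -> H6
  lookup 60.121.54.67: bits 001111000111100100110110010 walk d0:-→d1:-→d2:-→d3:-→d4:-→d5:-→d6:-→d7:-→d8:-→d9:-→d10:-→d11:-→d12:-→d13:-→d14:-→d15:-→d16:-→d17:-→d18:-→d19:-→d20:-→d21:-→d22:-→d23:-→d24:-→d25:-→d26:-→d27:H3 -> H3
  lookup 60.121.54.75: bits 001111000111100100110110010 walk d0:-→d1:-→d2:-→d3:-→d4:-→d5:-→d6:-→d7:-→d8:-→d9:-→d10:-→d11:-→d12:-→d13:-→d14:-→d15:-→d16:-→d17:-→d18:-→d19:-→d20:-→d21:-→d22:-→d23:-→d24:-→d25:-→d26:-→d27:H3 -> H3
  del 165.2.0.0/16 (clear depth 16)
  lookup 60.121.54.69: bits 001111000111100100110110010 walk d0:-→d1:-→d2:-→d3:-→d4:-→d5:-→d6:-→d7:-→d8:-→d9:-→d10:-→d11:-→d12:-→d13:-→d14:-→d15:-→d16:-→d17:-→d18:-→d19:-→d20:-→d21:-→d22:-→d23:-→d24:-→d25:-→d26:-→d27:H3 -> H3
  + 109.203.183.177/32 (H3) depth=32
  lookup 60.121.54.65: bits 001111000111100100110110010 walk d0:-→d1:-→d2:-→d3:-→d4:-→d5:-→d6:-→d7:-→d8:-→d9:-→d10:-→d11:-→d12:-→d13:-→d14:-→d15:-→d16:-→d17:-→d18:-→d19:-→d20:-→d21:-→d22:-→d23:-→d24:-→d25:-→d26:-→d27:H3 -> H3
  + 15.0.0.0/8 (H4) depth=8
  lookup 15.0.0.0: bits 0000111100 walk d0:-→d1:-→d2:-→d3:-→d4:-→d5:-→d6:-→d7:-→d8:H4→d9:-→d10:- -> H4
  del 15.0.0.0/8 (clear depth 8)
  del 60.121.54.64/27 (clear depth 27)
  lookup 109.203.183.177: bits 01101101110010111011011110110001 walk d0:-→d1:-→d2:-→d3:-→d4:-→d5:-→d6:-→d7:-→d8:-→d9:-→d10:-→d11:-→d12:-→d13:-→d14:-→d15:-→d16:-→d17:-→d18:-→d19:-→d20:-→d21:-→d22:-→d23:-→d24:-→d25:-→d26:-→d27:-→d28:-→d29:-→d30:-→d31:-→d32:H3 -> H3
  + 165.2.51.0/25 (H6) depth=25
  + 0.0.0.0/0 (H4) depth=0
  + 165.0.0.0/8 (H2) depth=8
  lookup 165.2.51.0: bits 1010010100000010001100110 walk d0:H4→d1:-→d2:-→d3:-→d4:-→d5:-→d6:-→d7:-→d8:H2→d9:-→d10:-→d11:-→d12:-→d13:-→d14:-→d15:-→d16:-→d17:-→d18:-→d19:-→d20:-→d21:-→d22:-→d23:-→d24:-→d25:H6 -> H6
  + 15.60.197.6/32 (H5) depth=32
  lookup 15.60.197.6: bits 00001111001111001100010100000110 walk d0:H4→d1:-→d2:-→d3:-→d4:-→d5:-→d6:-→d7:-→d8:-→d9:-→d10:-→d11:-→d12:-→d13:-→d14:-→d15:-→d16:-→d17:-→d18:-→d19:-→d20:-→d21:-→d22:-→d23:-→d24:-→d25:-→d26:-→d27:-→d28:-→d29:-→d30:-→d31:-→d32:H5 -> H5
  + 109.203.183.176/28 (H3) depth=28
  + 15.0.0.0/8 (H6) depth=8
  lookup 15.60.197.6: bits 00001111001111001100010100000110 walk d0:H4→d1:-→d2:-→d3:-→d4:-→d5:-→d6:-→d7:-→d8:H6→d9:-→d10:-→d11:-→d12:-→d13:-→d14:-→d15:-→d16:-→d17:-→d18:-→d19:-→d20:-→d21:-→d22:-→d23:-→d24:-→d25:-→d26:-→d27:-→d28:-→d29:-→d30:-→d31:-→d32:H5 -> H5
  lookup 15.6.190.209: bits 0000111100 walk d0:H4→d1:-→d2:-→d3:-→d4:-→d5:-→d6:-→d7:-→d8:H6→d9:-→d10:- -> H6
  lookup 109.203.183.177: bits 01101101110010111011011110110001 walk d0:H4→d1:-→d2:-→d3:-→d4:-→d5:-→d6:-→d7:-→d8:-→d9:-→d10:-→d11:-→d12:-→d13:-→d14:-→d15:-→d16:-→d17:-→d18:-→d19:-→d20:-→d21:-→d22:-→d23:-→d24:-→d25:-→d26:-→d27:-→d28:H3→d29:-→d30:-→d31:-→d32:H3 -> H3
  lookup 165.0.0.137: bits 10100101000000 walk d0:H4→d1:-→d2:-→d3:-→d4:-→d5:-→d6:-→d7:-→d8:H2→d9:-→d10:-→d11:-→d12:-→d13:-→d14:- -> H2
  lookup 15.60.197.6: bits 00001111001111001100010100000110 walk d0:H4→d1:-→d2:-→d3:-→d4:-→d5:-→d6:-→d7:-→d8:H6→d9:-→d10:-→d11:-→d12:-→d13:-→d14:-→d15:-→d16:-→d17:-→d18:-→d19:-→d20:-→d21:-→d22:-→d23:-→d24:-→d25:-→d26:-→d27:-→d28:-→d29:-→d30:-→d31:-→d32:H5 -> H5
  lookup 165.0.0.124: bits 10100101000000 walk d0:H4→d1:-→d2:-→d3:-→d4:-→d5:-→d6:-→d7:-→d8:H2→d9:-→d10:-→d11:-→d12:-→d13:-→d14:- -> H2

== LOOKUPS ==
["H6","H6","H3","H3","H3","H3","H4","H3","H6","H5","H5","H6","H3","H2","H5","H2"]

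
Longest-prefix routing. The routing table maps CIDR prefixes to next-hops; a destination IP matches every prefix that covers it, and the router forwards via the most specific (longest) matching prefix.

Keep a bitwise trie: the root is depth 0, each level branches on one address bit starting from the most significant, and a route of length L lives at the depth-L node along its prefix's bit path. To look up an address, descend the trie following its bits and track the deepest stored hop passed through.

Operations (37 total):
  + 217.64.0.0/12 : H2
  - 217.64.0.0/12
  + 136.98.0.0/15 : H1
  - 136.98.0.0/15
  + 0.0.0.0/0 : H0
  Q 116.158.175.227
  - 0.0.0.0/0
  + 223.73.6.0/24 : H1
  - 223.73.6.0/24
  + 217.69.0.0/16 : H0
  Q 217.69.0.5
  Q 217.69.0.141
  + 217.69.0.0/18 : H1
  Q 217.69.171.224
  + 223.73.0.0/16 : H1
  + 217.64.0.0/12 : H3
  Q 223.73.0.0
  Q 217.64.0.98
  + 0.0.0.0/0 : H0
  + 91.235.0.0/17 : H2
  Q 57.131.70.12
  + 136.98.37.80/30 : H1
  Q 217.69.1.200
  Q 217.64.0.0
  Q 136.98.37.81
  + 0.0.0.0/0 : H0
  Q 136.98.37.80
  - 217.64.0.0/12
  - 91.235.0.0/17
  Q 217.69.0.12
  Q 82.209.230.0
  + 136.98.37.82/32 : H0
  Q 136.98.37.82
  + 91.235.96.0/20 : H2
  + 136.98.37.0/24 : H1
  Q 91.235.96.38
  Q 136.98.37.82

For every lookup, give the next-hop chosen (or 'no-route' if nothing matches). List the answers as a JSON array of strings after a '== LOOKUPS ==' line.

Trace:
  add 217.64.0.0/12 -> H2 at depth 12
  del 217.64.0.0/12 (clear depth 12)
  add 136.98.0.0/15 -> H1 at depth 15
  del 136.98.0.0/15 (clear depth 15)
  add 0.0.0.0/0 -> H0 at depth 0
  ? 116.158.175.227  path d0:H0  best=H0
  del 0.0.0.0/0 (clear depth 0)
  add 223.73.6.0/24 -> H1 at depth 24
  del 223.73.6.0/24 (clear depth 24)
  add 217.69.0.0/16 -> H0 at depth 16
  ? 217.69.0.5  path d0:-→d1:-→d2:-→d3:-→d4:-→d5:-→d6:-→d7:-→d8:-→d9:-→d10:-→d11:-→d12:-→d13:-→d14:-→d15:-→d16:H0  best=H0
  ? 217.69.0.141  path d0:-→d1:-→d2:-→d3:-→d4:-→d5:-→d6:-→d7:-→d8:-→d9:-→d10:-→d11:-→d12:-→d13:-→d14:-→d15:-→d16:H0  best=H0
  add 217.69.0.0/18 -> H1 at depth 18
  ? 217.69.171.224  path d0:-→d1:-→d2:-→d3:-→d4:-→d5:-→d6:-→d7:-→d8:-→d9:-→d10:-→d11:-→d12:-→d13:-→d14:-→d15:-→d16:H0  best=H0
  add 223.73.0.0/16 -> H1 at depth 16
  add 217.64.0.0/12 -> H3 at depth 12
  ? 223.73.0.0  path d0:-→d1:-→d2:-→d3:-→d4:-→d5:-→d6:-→d7:-→d8:-→d9:-→d10:-→d11:-→d12:-→d13:-→d14:-→d15:-→d16:H1→d17:-→d18:-→d19:-→d20:-→d21:-  best=H1
  ? 217.64.0.98  path d0:-→d1:-→d2:-→d3:-→d4:-→d5:-→d6:-→d7:-→d8:-→d9:-→d10:-→d11:-→d12:H3→d13:-  best=H3
  add 0.0.0.0/0 -> H0 at depth 0
  add 91.235.0.0/17 -> H2 at depth 17
  ? 57.131.70.12  path d0:H0→d1:-  best=H0
  add 136.98.37.80/30 -> H1 at depth 30
  ? 217.69.1.200  path d0:H0→d1:-→d2:-→d3:-→d4:-→d5:-→d6:-→d7:-→d8:-→d9:-→d10:-→d11:-→d12:H3→d13:-→d14:-→d15:-→d16:H0→d17:-→d18:H1  best=H1
  ? 217.64.0.0  path d0:H0→d1:-→d2:-→d3:-→d4:-→d5:-→d6:-→d7:-→d8:-→d9:-→d10:-→d11:-→d12:H3→d13:-  best=H3
  ? 136.98.37.81  path d0:H0→d1:-→d2:-→d3:-→d4:-→d5:-→d6:-→d7:-→d8:-→d9:-→d10:-→d11:-→d12:-→d13:-→d14:-→d15:-→d16:-→d17:-→d18:-→d19:-→d20:-→d21:-→d22:-→d23:-→d24:-→d25:-→d26:-→d27:-→d28:-→d29:-→d30:H1  best=H1
  add 0.0.0.0/0 -> H0 at depth 0
  ? 136.98.37.80  path d0:H0→d1:-→d2:-→d3:-→d4:-→d5:-→d6:-→d7:-→d8:-→d9:-→d10:-→d11:-→d12:-→d13:-→d14:-→d15:-→d16:-→d17:-→d18:-→d19:-→d20:-→d21:-→d22:-→d23:-→d24:-→d25:-→d26:-→d27:-→d28:-→d29:-→d30:H1  best=H1
  del 217.64.0.0/12 (clear depth 12)
  del 91.235.0.0/17 (clear depth 17)
  ? 217.69.0.12  path d0:H0→d1:-→d2:-→d3:-→d4:-→d5:-→d6:-→d7:-→d8:-→d9:-→d10:-→d11:-→d12:-→d13:-→d14:-→d15:-→d16:H0→d17:-→d18:H1  best=H1
  ? 82.209.230.0  path d0:H0→d1:-→d2:-→d3:-→d4:-  best=H0
  add 136.98.37.82/32 -> H0 at depth 32
  ? 136.98.37.82  path d0:H0→d1:-→d2:-→d3:-→d4:-→d5:-→d6:-→d7:-→d8:-→d9:-→d10:-→d11:-→d12:-→d13:-→d14:-→d15:-→d16:-→d17:-→d18:-→d19:-→d20:-→d21:-→d22:-→d23:-→d24:-→d25:-→d26:-→d27:-→d28:-→d29:-→d30:H1→d31:-→d32:H0  best=H0
  add 91.235.96.0/20 -> H2 at depth 20
  add 136.98.37.0/24 -> H1 at depth 24
  ? 91.235.96.38  path d0:H0→d1:-→d2:-→d3:-→d4:-→d5:-→d6:-→d7:-→d8:-→d9:-→d10:-→d11:-→d12:-→d13:-→d14:-→d15:-→d16:-→d17:-→d18:-→d19:-→d20:H2  best=H2
  ? 136.98.37.82  path d0:H0→d1:-→d2:-→d3:-→d4:-→d5:-→d6:-→d7:-→d8:-→d9:-→d10:-→d11:-→d12:-→d13:-→d14:-→d15:-→d16:-→d17:-→d18:-→d19:-→d20:-→d21:-→d22:-→d23:-→d24:H1→d25:-→d26:-→d27:-→d28:-→d29:-→d30:H1→d31:-→d32:H0  best=H0

== LOOKUPS ==
["H0","H0","H0","H0","H1","H3","H0","H1","H3","H1","H1","H1","H0","H0","H2","H0"]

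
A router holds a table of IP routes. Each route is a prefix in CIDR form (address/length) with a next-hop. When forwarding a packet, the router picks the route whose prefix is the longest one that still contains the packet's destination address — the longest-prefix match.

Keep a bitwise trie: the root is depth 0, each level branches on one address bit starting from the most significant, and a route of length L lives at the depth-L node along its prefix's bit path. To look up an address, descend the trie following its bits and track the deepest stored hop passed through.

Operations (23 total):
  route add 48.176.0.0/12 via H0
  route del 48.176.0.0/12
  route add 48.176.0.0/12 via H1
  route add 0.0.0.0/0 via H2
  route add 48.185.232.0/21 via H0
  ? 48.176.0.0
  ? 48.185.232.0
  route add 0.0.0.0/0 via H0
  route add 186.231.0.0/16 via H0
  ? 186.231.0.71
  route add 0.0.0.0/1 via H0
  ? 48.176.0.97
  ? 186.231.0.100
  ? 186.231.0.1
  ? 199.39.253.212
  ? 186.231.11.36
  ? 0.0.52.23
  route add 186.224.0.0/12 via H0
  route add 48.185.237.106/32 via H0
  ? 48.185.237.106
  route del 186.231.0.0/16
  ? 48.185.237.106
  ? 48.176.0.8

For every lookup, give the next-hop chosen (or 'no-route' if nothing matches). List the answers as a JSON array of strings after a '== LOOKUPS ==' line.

Process each operation:
  + 48.176.0.0/12 (H0) depth=12
  - 48.176.0.0/12 clear@12
  + 48.176.0.0/12 (H1) depth=12
  + 0.0.0.0/0 (H2) depth=0
  + 48.185.232.0/21 (H0) depth=21
  lookup 48.176.0.0: bits 001100001011 walk d0:H2→d1:-→d2:-→d3:-→d4:-→d5:-→d6:-→d7:-→d8:-→d9:-→d10:-→d11:-→d12:H1 -> H1
  lookup 48.185.232.0: bits 001100001011100111101 walk d0:H2→d1:-→d2:-→d3:-→d4:-→d5:-→d6:-→d7:-→d8:-→d9:-→d10:-→d11:-→d12:H1→d13:-→d14:-→d15:-→d16:-→d17:-→d18:-→d19:-→d20:-→d21:H0 -> H0
  + 0.0.0.0/0 (H0) depth=0
  + 186.231.0.0/16 (H0) depth=16
  lookup 186.231.0.71: bits 1011101011100111 walk d0:H0→d1:-→d2:-→d3:-→d4:-→d5:-→d6:-→d7:-→d8:-→d9:-→d10:-→d11:-→d12:-→d13:-→d14:-→d15:-→d16:H0 -> H0
  + 0.0.0.0/1 (H0) depth=1
  lookup 48.176.0.97: bits 001100001011 walk d0:H0→d1:H0→d2:-→d3:-→d4:-→d5:-→d6:-→d7:-→d8:-→d9:-→d10:-→d11:-→d12:H1 -> H1
  lookup 186.231.0.100: bits 1011101011100111 walk d0:H0→d1:-→d2:-→d3:-→d4:-→d5:-→d6:-→d7:-→d8:-→d9:-→d10:-→d11:-→d12:-→d13:-→d14:-→d15:-→d16:H0 -> H0
  lookup 186.231.0.1: bits 1011101011100111 walk d0:H0→d1:-→d2:-→d3:-→d4:-→d5:-→d6:-→d7:-→d8:-→d9:-→d10:-→d11:-→d12:-→d13:-→d14:-→d15:-→d16:H0 -> H0
  lookup 199.39.253.212: bits 1 walk d0:H0→d1:- -> H0
  lookup 186.231.11.36: bits 1011101011100111 walk d0:H0→d1:-→d2:-→d3:-→d4:-→d5:-→d6:-→d7:-→d8:-→d9:-→d10:-→d11:-→d12:-→d13:-→d14:-→d15:-→d16:H0 -> H0
  lookup 0.0.52.23: bits 00 walk d0:H0→d1:H0→d2:- -> H0
  + 186.224.0.0/12 (H0) depth=12
  + 48.185.237.106/32 (H0) depth=32
  lookup 48.185.237.106: bits 00110000101110011110110101101010 walk d0:H0→d1:H0→d2:-→d3:-→d4:-→d5:-→d6:-→d7:-→d8:-→d9:-→d10:-→d11:-→d12:H1→d13:-→d14:-→d15:-→d16:-→d17:-→d18:-→d19:-→d20:-→d21:H0→d22:-→d23:-→d24:-→d25:-→d26:-→d27:-→d28:-→d29:-→d30:-→d31:-→d32:H0 -> H0
  - 186.231.0.0/16 clear@16
  lookup 48.185.237.106: bits 00110000101110011110110101101010 walk d0:H0→d1:H0→d2:-→d3:-→d4:-→d5:-→d6:-→d7:-→d8:-→d9:-→d10:-→d11:-→d12:H1→d13:-→d14:-→d15:-→d16:-→d17:-→d18:-→d19:-→d20:-→d21:H0→d22:-→d23:-→d24:-→d25:-→d26:-→d27:-→d28:-→d29:-→d30:-→d31:-→d32:H0 -> H0
  lookup 48.176.0.8: bits 001100001011 walk d0:H0→d1:H0→d2:-→d3:-→d4:-→d5:-→d6:-→d7:-→d8:-→d9:-→d10:-→d11:-→d12:H1 -> H1

== LOOKUPS ==
["H1","H0","H0","H1","H0","H0","H0","H0","H0","H0","H0","H1"]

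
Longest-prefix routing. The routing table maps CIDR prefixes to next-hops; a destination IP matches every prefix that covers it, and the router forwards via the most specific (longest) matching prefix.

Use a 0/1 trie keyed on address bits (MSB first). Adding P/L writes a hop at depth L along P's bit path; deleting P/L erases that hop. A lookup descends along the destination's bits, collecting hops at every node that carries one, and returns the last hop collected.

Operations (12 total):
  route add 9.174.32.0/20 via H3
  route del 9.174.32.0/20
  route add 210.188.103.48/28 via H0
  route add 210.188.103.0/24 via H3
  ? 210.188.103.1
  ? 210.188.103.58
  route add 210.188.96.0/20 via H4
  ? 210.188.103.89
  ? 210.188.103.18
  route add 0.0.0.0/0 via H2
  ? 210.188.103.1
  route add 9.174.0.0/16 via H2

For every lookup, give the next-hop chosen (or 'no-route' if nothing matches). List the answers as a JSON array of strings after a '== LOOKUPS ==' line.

Process each operation:
  + 9.174.32.0/20 (H3) depth=20
  - 9.174.32.0/20 clear@20
  + 210.188.103.48/28 (H0) depth=28
  + 210.188.103.0/24 (H3) depth=24
  lookup 210.188.103.1: bits 11010010101111000110011100 walk d0:-→d1:-→d2:-→d3:-→d4:-→d5:-→d6:-→d7:-→d8:-→d9:-→d10:-→d11:-→d12:-→d13:-→d14:-→d15:-→d16:-→d17:-→d18:-→d19:-→d20:-→d21:-→d22:-→d23:-→d24:H3→d25:-→d26:- -> H3
  lookup 210.188.103.58: bits 1101001010111100011001110011 walk d0:-→d1:-→d2:-→d3:-→d4:-→d5:-→d6:-→d7:-→d8:-→d9:-→d10:-→d11:-→d12:-→d13:-→d14:-→d15:-→d16:-→d17:-→d18:-→d19:-→d20:-→d21:-→d22:-→d23:-→d24:H3→d25:-→d26:-→d27:-→d28:H0 -> H0
  + 210.188.96.0/20 (H4) depth=20
  lookup 210.188.103.89: bits 1101001010111100011001110 walk d0:-→d1:-→d2:-→d3:-→d4:-→d5:-→d6:-→d7:-→d8:-→d9:-→d10:-→d11:-→d12:-→d13:-→d14:-→d15:-→d16:-→d17:-→d18:-→d19:-→d20:H4→d21:-→d22:-→d23:-→d24:H3→d25:- -> H3
  lookup 210.188.103.18: bits 11010010101111000110011100 walk d0:-→d1:-→d2:-→d3:-→d4:-→d5:-→d6:-→d7:-→d8:-→d9:-→d10:-→d11:-→d12:-→d13:-→d14:-→d15:-→d16:-→d17:-→d18:-→d19:-→d20:H4→d21:-→d22:-→d23:-→d24:H3→d25:-→d26:- -> H3
  + 0.0.0.0/0 (H2) depth=0
  lookup 210.188.103.1: bits 11010010101111000110011100 walk d0:H2→d1:-→d2:-→d3:-→d4:-→d5:-→d6:-→d7:-→d8:-→d9:-→d10:-→d11:-→d12:-→d13:-→d14:-→d15:-→d16:-→d17:-→d18:-→d19:-→d20:H4→d21:-→d22:-→d23:-→d24:H3→d25:-→d26:- -> H3
  + 9.174.0.0/16 (H2) depth=16

== LOOKUPS ==
["H3","H0","H3","H3","H3"]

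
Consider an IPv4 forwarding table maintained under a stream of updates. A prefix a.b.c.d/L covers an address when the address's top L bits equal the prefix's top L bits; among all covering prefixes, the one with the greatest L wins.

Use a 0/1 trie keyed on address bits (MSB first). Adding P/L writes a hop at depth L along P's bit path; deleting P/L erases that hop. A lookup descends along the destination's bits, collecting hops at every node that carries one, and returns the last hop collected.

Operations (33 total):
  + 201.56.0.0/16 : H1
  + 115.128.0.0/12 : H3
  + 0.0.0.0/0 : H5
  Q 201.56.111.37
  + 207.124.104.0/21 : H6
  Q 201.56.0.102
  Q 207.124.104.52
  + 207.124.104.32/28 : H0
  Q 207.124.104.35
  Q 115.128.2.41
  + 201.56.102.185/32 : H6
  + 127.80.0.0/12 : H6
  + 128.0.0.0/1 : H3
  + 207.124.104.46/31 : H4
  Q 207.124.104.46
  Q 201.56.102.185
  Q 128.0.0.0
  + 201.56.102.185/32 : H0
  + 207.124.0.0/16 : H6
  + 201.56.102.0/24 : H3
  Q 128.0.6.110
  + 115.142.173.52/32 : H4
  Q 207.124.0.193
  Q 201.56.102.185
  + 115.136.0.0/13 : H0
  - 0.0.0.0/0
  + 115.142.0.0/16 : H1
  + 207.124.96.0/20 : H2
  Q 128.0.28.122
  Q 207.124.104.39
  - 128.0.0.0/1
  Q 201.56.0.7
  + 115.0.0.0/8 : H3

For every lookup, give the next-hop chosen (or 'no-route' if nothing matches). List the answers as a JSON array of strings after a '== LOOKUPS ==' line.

Process each operation:
  add 201.56.0.0/16 -> H1 at depth 16
  add 115.128.0.0/12 -> H3 at depth 12
  add 0.0.0.0/0 -> H5 at depth 0
  Q 201.56.111.37: descend 1100100100111000 ; hops seen [H5,H1] ; pick H1
  add 207.124.104.0/21 -> H6 at depth 21
  Q 201.56.0.102: descend 1100100100111000 ; hops seen [H5,H1] ; pick H1
  Q 207.124.104.52: descend 110011110111110001101 ; hops seen [H5,H6] ; pick H6
  add 207.124.104.32/28 -> H0 at depth 28
  Q 207.124.104.35: descend 1100111101111100011010000010 ; hops seen [H5,H6,H0] ; pick H0
  Q 115.128.2.41: descend 011100111000 ; hops seen [H5,H3] ; pick H3
  add 201.56.102.185/32 -> H6 at depth 32
  add 127.80.0.0/12 -> H6 at depth 12
  add 128.0.0.0/1 -> H3 at depth 1
  add 207.124.104.46/31 -> H4 at depth 31
  Q 207.124.104.46: descend 1100111101111100011010000010111 ; hops seen [H5,H3,H6,H0,H4] ; pick H4
  Q 201.56.102.185: descend 11001001001110000110011010111001 ; hops seen [H5,H3,H1,H6] ; pick H6
  Q 128.0.0.0: descend 1 ; hops seen [H5,H3] ; pick H3
  add 201.56.102.185/32 -> H0 at depth 32
  add 207.124.0.0/16 -> H6 at depth 16
  add 201.56.102.0/24 -> H3 at depth 24
  Q 128.0.6.110: descend 1 ; hops seen [H5,H3] ; pick H3
  add 115.142.173.52/32 -> H4 at depth 32
  Q 207.124.0.193: descend 11001111011111000 ; hops seen [H5,H3,H6] ; pick H6
  Q 201.56.102.185: descend 11001001001110000110011010111001 ; hops seen [H5,H3,H1,H3,H0] ; pick H0
  add 115.136.0.0/13 -> H0 at depth 13
  del 0.0.0.0/0 (clear depth 0)
  add 115.142.0.0/16 -> H1 at depth 16
  add 207.124.96.0/20 -> H2 at depth 20
  Q 128.0.28.122: descend 1 ; hops seen [H3] ; pick H3
  Q 207.124.104.39: descend 1100111101111100011010000010 ; hops seen [H3,H6,H2,H6,H0] ; pick H0
  del 128.0.0.0/1 (clear depth 1)
  Q 201.56.0.7: descend 11001001001110000 ; hops seen [H1] ; pick H1
  add 115.0.0.0/8 -> H3 at depth 8

== LOOKUPS ==
["H1","H1","H6","H0","H3","H4","H6","H3","H3","H6","H0","H3","H0","H1"]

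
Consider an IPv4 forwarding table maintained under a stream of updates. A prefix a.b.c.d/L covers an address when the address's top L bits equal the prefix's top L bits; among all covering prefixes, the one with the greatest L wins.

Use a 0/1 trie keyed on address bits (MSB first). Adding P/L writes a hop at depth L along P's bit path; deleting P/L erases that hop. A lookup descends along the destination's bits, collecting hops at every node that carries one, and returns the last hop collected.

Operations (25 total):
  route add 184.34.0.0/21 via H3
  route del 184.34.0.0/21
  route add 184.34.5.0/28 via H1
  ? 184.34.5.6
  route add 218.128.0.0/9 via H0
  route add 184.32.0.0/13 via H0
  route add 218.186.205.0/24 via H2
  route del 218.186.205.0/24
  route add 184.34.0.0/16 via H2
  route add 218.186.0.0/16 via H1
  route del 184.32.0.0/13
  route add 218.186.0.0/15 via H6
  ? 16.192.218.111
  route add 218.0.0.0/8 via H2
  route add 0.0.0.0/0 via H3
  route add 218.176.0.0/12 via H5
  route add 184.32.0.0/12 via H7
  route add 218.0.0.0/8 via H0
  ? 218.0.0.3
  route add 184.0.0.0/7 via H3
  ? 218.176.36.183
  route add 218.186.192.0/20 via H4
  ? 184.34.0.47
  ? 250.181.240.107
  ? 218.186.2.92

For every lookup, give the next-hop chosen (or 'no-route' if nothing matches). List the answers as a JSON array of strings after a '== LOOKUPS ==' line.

Process each operation:
  add 184.34.0.0/21 -> H3 at depth 21
  del 184.34.0.0/21 (clear depth 21)
  add 184.34.5.0/28 -> H1 at depth 28
  Q 184.34.5.6: descend 1011100000100010000001010000 ; hops seen [H1] ; pick H1
  add 218.128.0.0/9 -> H0 at depth 9
  add 184.32.0.0/13 -> H0 at depth 13
  add 218.186.205.0/24 -> H2 at depth 24
  del 218.186.205.0/24 (clear depth 24)
  add 184.34.0.0/16 -> H2 at depth 16
  add 218.186.0.0/16 -> H1 at depth 16
  del 184.32.0.0/13 (clear depth 13)
  add 218.186.0.0/15 -> H6 at depth 15
  Q 16.192.218.111: descend ε ; hops seen [∅] ; pick no-route
  add 218.0.0.0/8 -> H2 at depth 8
  add 0.0.0.0/0 -> H3 at depth 0
  add 218.176.0.0/12 -> H5 at depth 12
  add 184.32.0.0/12 -> H7 at depth 12
  add 218.0.0.0/8 -> H0 at depth 8
  Q 218.0.0.3: descend 11011010 ; hops seen [H3,H0] ; pick H0
  add 184.0.0.0/7 -> H3 at depth 7
  Q 218.176.36.183: descend 110110101011 ; hops seen [H3,H0,H0,H5] ; pick H5
  add 218.186.192.0/20 -> H4 at depth 20
  Q 184.34.0.47: descend 101110000010001000000 ; hops seen [H3,H3,H7,H2] ; pick H2
  Q 250.181.240.107: descend 11 ; hops seen [H3] ; pick H3
  Q 218.186.2.92: descend 1101101010111010 ; hops seen [H3,H0,H0,H5,H6,H1] ; pick H1

== LOOKUPS ==
["H1","no-route","H0","H5","H2","H3","H1"]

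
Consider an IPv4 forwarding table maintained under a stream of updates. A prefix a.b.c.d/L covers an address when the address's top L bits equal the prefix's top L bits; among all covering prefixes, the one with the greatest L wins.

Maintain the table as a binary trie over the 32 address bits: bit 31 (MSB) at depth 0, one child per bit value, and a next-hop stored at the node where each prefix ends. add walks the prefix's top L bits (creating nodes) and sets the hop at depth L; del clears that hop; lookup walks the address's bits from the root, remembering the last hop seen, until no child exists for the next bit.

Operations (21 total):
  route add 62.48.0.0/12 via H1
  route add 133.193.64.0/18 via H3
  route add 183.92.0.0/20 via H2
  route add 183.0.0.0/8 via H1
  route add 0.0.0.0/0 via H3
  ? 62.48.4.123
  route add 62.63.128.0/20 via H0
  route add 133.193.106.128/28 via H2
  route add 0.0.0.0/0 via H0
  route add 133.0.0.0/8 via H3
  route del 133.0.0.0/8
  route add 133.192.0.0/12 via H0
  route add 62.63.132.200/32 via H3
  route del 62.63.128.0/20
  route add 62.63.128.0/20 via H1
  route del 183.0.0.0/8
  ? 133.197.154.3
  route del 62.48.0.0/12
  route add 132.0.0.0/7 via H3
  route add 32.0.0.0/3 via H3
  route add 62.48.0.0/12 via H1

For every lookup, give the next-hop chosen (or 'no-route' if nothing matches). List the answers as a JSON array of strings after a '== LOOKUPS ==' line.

Trace:
  + 62.48.0.0/12 (H1) depth=12
  + 133.193.64.0/18 (H3) depth=18
  + 183.92.0.0/20 (H2) depth=20
  + 183.0.0.0/8 (H1) depth=8
  + 0.0.0.0/0 (H3) depth=0
  lookup 62.48.4.123: bits 001111100011 walk d0:H3→d1:-→d2:-→d3:-→d4:-→d5:-→d6:-→d7:-→d8:-→d9:-→d10:-→d11:-→d12:H1 -> H1
  + 62.63.128.0/20 (H0) depth=20
  + 133.193.106.128/28 (H2) depth=28
  + 0.0.0.0/0 (H0) depth=0
  + 133.0.0.0/8 (H3) depth=8
  - 133.0.0.0/8 clear@8
  + 133.192.0.0/12 (H0) depth=12
  + 62.63.132.200/32 (H3) depth=32
  - 62.63.128.0/20 clear@20
  + 62.63.128.0/20 (H1) depth=20
  - 183.0.0.0/8 clear@8
  lookup 133.197.154.3: bits 1000010111000 walk d0:H0→d1:-→d2:-→d3:-→d4:-→d5:-→d6:-→d7:-→d8:-→d9:-→d10:-→d11:-→d12:H0→d13:- -> H0
  - 62.48.0.0/12 clear@12
  + 132.0.0.0/7 (H3) depth=7
  + 32.0.0.0/3 (H3) depth=3
  + 62.48.0.0/12 (H1) depth=12

== LOOKUPS ==
["H1","H0"]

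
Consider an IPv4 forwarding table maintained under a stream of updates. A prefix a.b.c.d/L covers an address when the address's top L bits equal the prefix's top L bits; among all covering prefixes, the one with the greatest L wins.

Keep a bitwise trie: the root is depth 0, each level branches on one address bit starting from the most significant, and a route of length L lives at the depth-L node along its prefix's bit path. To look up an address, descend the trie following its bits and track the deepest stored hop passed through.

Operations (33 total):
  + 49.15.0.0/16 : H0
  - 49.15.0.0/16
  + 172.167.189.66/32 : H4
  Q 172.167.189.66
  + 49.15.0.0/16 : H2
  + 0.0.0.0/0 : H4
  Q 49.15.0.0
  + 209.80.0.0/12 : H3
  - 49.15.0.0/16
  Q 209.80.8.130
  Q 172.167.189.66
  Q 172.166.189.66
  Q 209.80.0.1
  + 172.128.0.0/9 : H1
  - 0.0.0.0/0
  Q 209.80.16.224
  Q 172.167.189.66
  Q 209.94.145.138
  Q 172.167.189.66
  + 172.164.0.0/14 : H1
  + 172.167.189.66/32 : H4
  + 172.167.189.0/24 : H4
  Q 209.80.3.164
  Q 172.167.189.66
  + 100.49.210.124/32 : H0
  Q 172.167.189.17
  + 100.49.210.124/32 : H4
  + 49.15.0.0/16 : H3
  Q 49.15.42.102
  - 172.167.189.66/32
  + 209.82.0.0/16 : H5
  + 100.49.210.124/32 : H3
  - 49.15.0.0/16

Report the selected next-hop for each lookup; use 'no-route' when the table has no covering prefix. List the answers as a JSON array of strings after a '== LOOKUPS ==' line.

Process each operation:
  + 49.15.0.0/16 (H0) depth=16
  del 49.15.0.0/16 (clear depth 16)
  + 172.167.189.66/32 (H4) depth=32
  Q 172.167.189.66: descend 10101100101001111011110101000010 ; hops seen [H4] ; pick H4
  + 49.15.0.0/16 (H2) depth=16
  + 0.0.0.0/0 (H4) depth=0
  Q 49.15.0.0: descend 0011000100001111 ; hops seen [H4,H2] ; pick H2
  + 209.80.0.0/12 (H3) depth=12
  del 49.15.0.0/16 (clear depth 16)
  Q 209.80.8.130: descend 110100010101 ; hops seen [H4,H3] ; pick H3
  Q 172.167.189.66: descend 10101100101001111011110101000010 ; hops seen [H4,H4] ; pick H4
  Q 172.166.189.66: descend 101011001010011 ; hops seen [H4] ; pick H4
  Q 209.80.0.1: descend 110100010101 ; hops seen [H4,H3] ; pick H3
  + 172.128.0.0/9 (H1) depth=9
  del 0.0.0.0/0 (clear depth 0)
  Q 209.80.16.224: descend 110100010101 ; hops seen [H3] ; pick H3
  Q 172.167.189.66: descend 10101100101001111011110101000010 ; hops seen [H1,H4] ; pick H4
  Q 209.94.145.138: descend 110100010101 ; hops seen [H3] ; pick H3
  Q 172.167.189.66: descend 10101100101001111011110101000010 ; hops seen [H1,H4] ; pick H4
  + 172.164.0.0/14 (H1) depth=14
  + 172.167.189.66/32 (H4) depth=32
  + 172.167.189.0/24 (H4) depth=24
  Q 209.80.3.164: descend 110100010101 ; hops seen [H3] ; pick H3
  Q 172.167.189.66: descend 10101100101001111011110101000010 ; hops seen [H1,H1,H4,H4] ; pick H4
  + 100.49.210.124/32 (H0) depth=32
  Q 172.167.189.17: descend 1010110010100111101111010 ; hops seen [H1,H1,H4] ; pick H4
  + 100.49.210.124/32 (H4) depth=32
  + 49.15.0.0/16 (H3) depth=16
  Q 49.15.42.102: descend 0011000100001111 ; hops seen [H3] ; pick H3
  del 172.167.189.66/32 (clear depth 32)
  + 209.82.0.0/16 (H5) depth=16
  + 100.49.210.124/32 (H3) depth=32
  del 49.15.0.0/16 (clear depth 16)

== LOOKUPS ==
["H4","H2","H3","H4","H4","H3","H3","H4","H3","H4","H3","H4","H4","H3"]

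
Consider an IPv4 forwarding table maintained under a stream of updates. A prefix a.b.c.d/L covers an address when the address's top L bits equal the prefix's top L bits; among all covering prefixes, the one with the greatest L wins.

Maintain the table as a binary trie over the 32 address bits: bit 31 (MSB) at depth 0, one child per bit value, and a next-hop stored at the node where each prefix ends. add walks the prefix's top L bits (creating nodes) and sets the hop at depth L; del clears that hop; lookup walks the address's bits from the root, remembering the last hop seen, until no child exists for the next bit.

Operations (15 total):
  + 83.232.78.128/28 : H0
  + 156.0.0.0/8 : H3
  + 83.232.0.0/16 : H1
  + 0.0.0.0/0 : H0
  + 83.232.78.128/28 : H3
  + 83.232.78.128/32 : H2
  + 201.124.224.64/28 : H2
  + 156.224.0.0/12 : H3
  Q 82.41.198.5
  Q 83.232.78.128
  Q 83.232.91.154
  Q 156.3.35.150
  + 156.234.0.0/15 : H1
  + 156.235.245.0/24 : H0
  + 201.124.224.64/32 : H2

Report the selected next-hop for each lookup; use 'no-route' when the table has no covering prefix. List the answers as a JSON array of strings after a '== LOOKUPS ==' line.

Process each operation:
  + 83.232.78.128/28 (H0) depth=28
  + 156.0.0.0/8 (H3) depth=8
  + 83.232.0.0/16 (H1) depth=16
  + 0.0.0.0/0 (H0) depth=0
  + 83.232.78.128/28 (H3) depth=28
  + 83.232.78.128/32 (H2) depth=32
  + 201.124.224.64/28 (H2) depth=28
  + 156.224.0.0/12 (H3) depth=12
  ? 82.41.198.5  path d0:H0→d1:-→d2:-→d3:-→d4:-→d5:-→d6:-→d7:-  best=H0
  ? 83.232.78.128  path d0:H0→d1:-→d2:-→d3:-→d4:-→d5:-→d6:-→d7:-→d8:-→d9:-→d10:-→d11:-→d12:-→d13:-→d14:-→d15:-→d16:H1→d17:-→d18:-→d19:-→d20:-→d21:-→d22:-→d23:-→d24:-→d25:-→d26:-→d27:-→d28:H3→d29:-→d30:-→d31:-→d32:H2  best=H2
  ? 83.232.91.154  path d0:H0→d1:-→d2:-→d3:-→d4:-→d5:-→d6:-→d7:-→d8:-→d9:-→d10:-→d11:-→d12:-→d13:-→d14:-→d15:-→d16:H1→d17:-→d18:-→d19:-  best=H1
  ? 156.3.35.150  path d0:H0→d1:-→d2:-→d3:-→d4:-→d5:-→d6:-→d7:-→d8:H3  best=H3
  + 156.234.0.0/15 (H1) depth=15
  + 156.235.245.0/24 (H0) depth=24
  + 201.124.224.64/32 (H2) depth=32

== LOOKUPS ==
["H0","H2","H1","H3"]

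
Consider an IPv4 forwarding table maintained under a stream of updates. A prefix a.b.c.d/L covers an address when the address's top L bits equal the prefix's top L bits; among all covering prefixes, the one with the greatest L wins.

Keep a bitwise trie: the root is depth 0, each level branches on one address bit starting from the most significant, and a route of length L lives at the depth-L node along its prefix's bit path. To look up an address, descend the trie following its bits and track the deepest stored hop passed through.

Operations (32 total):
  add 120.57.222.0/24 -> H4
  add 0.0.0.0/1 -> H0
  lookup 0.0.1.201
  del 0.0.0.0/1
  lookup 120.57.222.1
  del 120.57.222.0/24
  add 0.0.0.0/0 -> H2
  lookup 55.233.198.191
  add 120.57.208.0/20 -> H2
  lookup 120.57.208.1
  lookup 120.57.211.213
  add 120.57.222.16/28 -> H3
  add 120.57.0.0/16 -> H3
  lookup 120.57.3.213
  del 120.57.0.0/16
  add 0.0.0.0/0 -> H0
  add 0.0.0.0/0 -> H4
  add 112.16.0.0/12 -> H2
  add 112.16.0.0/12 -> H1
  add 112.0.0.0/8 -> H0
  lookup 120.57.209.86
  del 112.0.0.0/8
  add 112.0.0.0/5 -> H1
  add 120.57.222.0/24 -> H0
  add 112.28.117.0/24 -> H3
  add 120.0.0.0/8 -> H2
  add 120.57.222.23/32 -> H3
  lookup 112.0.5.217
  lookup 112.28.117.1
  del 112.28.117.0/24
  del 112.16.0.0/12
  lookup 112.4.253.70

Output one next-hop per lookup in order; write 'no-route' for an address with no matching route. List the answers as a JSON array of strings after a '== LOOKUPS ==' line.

Apply in order:
  + 120.57.222.0/24 (H4) depth=24
  + 0.0.0.0/1 (H0) depth=1
  lookup 0.0.1.201: bits 0 walk d0:-→d1:H0 -> H0
  - 0.0.0.0/1 clear@1
  lookup 120.57.222.1: bits 011110000011100111011110 walk d0:-→d1:-→d2:-→d3:-→d4:-→d5:-→d6:-→d7:-→d8:-→d9:-→d10:-→d11:-→d12:-→d13:-→d14:-→d15:-→d16:-→d17:-→d18:-→d19:-→d20:-→d21:-→d22:-→d23:-→d24:H4 -> H4
  - 120.57.222.0/24 clear@24
  + 0.0.0.0/0 (H2) depth=0
  lookup 55.233.198.191: bits 0 walk d0:H2→d1:- -> H2
  + 120.57.208.0/20 (H2) depth=20
  lookup 120.57.208.1: bits 01111000001110011101 walk d0:H2→d1:-→d2:-→d3:-→d4:-→d5:-→d6:-→d7:-→d8:-→d9:-→d10:-→d11:-→d12:-→d13:-→d14:-→d15:-→d16:-→d17:-→d18:-→d19:-→d20:H2 -> H2
  lookup 120.57.211.213: bits 01111000001110011101 walk d0:H2→d1:-→d2:-→d3:-→d4:-→d5:-→d6:-→d7:-→d8:-→d9:-→d10:-→d11:-→d12:-→d13:-→d14:-→d15:-→d16:-→d17:-→d18:-→d19:-→d20:H2 -> H2
  + 120.57.222.16/28 (H3) depth=28
  + 120.57.0.0/16 (H3) depth=16
  lookup 120.57.3.213: bits 0111100000111001 walk d0:H2→d1:-→d2:-→d3:-→d4:-→d5:-→d6:-→d7:-→d8:-→d9:-→d10:-→d11:-→d12:-→d13:-→d14:-→d15:-→d16:H3 -> H3
  - 120.57.0.0/16 clear@16
  + 0.0.0.0/0 (H0) depth=0
  + 0.0.0.0/0 (H4) depth=0
  + 112.16.0.0/12 (H2) depth=12
  + 112.16.0.0/12 (H1) depth=12
  + 112.0.0.0/8 (H0) depth=8
  lookup 120.57.209.86: bits 01111000001110011101 walk d0:H4→d1:-→d2:-→d3:-→d4:-→d5:-→d6:-→d7:-→d8:-→d9:-→d10:-→d11:-→d12:-→d13:-→d14:-→d15:-→d16:-→d17:-→d18:-→d19:-→d20:H2 -> H2
  - 112.0.0.0/8 clear@8
  + 112.0.0.0/5 (H1) depth=5
  + 120.57.222.0/24 (H0) depth=24
  + 112.28.117.0/24 (H3) depth=24
  + 120.0.0.0/8 (H2) depth=8
  + 120.57.222.23/32 (H3) depth=32
  lookup 112.0.5.217: bits 01110000000 walk d0:H4→d1:-→d2:-→d3:-→d4:-→d5:H1→d6:-→d7:-→d8:-→d9:-→d10:-→d11:- -> H1
  lookup 112.28.117.1: bits 011100000001110001110101 walk d0:H4→d1:-→d2:-→d3:-→d4:-→d5:H1→d6:-→d7:-→d8:-→d9:-→d10:-→d11:-→d12:H1→d13:-→d14:-→d15:-→d16:-→d17:-→d18:-→d19:-→d20:-→d21:-→d22:-→d23:-→d24:H3 -> H3
  - 112.28.117.0/24 clear@24
  - 112.16.0.0/12 clear@12
  lookup 112.4.253.70: bits 01110000000 walk d0:H4→d1:-→d2:-→d3:-→d4:-→d5:H1→d6:-→d7:-→d8:-→d9:-→d10:-→d11:- -> H1

== LOOKUPS ==
["H0","H4","H2","H2","H2","H3","H2","H1","H3","H1"]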